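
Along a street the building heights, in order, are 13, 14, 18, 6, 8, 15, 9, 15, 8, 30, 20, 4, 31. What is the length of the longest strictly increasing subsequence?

6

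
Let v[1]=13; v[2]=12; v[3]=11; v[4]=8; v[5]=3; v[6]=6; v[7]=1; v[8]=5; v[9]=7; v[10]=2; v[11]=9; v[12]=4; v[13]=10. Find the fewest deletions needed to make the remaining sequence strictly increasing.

Fewest deletions = n − (longest strictly increasing subsequence).
i:      1  2  3  4  5  6  7  8  9 10 11 12 13
v[i]:  13 12 11  8  3  6  1  5  7  2  9  4 10
dp:     1  1  1  1  1  2  1  2  3  2  4  3  5
max dp = 5, so deletions = 13 − 5 = 8.

8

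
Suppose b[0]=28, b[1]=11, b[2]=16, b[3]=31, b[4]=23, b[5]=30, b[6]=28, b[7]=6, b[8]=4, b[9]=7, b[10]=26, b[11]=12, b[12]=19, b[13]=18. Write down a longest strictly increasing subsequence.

11, 16, 23, 30

Patience tails give the LIS length; then backtrack through the dp parents:
28 → extends → [28]
11 → replaces 28 → [11]
16 → extends → [11, 16]
31 → extends → [11, 16, 31]
23 → replaces 31 → [11, 16, 23]
30 → extends → [11, 16, 23, 30]
28 → replaces 30 → [11, 16, 23, 28]
6 → replaces 11 → [6, 16, 23, 28]
4 → replaces 6 → [4, 16, 23, 28]
7 → replaces 16 → [4, 7, 23, 28]
26 → replaces 28 → [4, 7, 23, 26]
12 → replaces 23 → [4, 7, 12, 26]
19 → replaces 26 → [4, 7, 12, 19]
18 → replaces 19 → [4, 7, 12, 18]
Length 4; one witness is 11, 16, 23, 30.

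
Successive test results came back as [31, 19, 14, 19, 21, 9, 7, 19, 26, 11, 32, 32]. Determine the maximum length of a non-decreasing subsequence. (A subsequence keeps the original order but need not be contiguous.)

6

Track the smallest tail for each achievable length (allowing ties):
31 → extends → [31]
19 → replaces 31 → [19]
14 → replaces 19 → [14]
19 → extends → [14, 19]
21 → extends → [14, 19, 21]
9 → replaces 14 → [9, 19, 21]
7 → replaces 9 → [7, 19, 21]
19 → replaces 21 → [7, 19, 19]
26 → extends → [7, 19, 19, 26]
11 → replaces 19 → [7, 11, 19, 26]
32 → extends → [7, 11, 19, 26, 32]
32 → extends → [7, 11, 19, 26, 32, 32]
Six tails, so the longest non-decreasing subsequence has length 6 (e.g. 19, 19, 21, 26, 32, 32).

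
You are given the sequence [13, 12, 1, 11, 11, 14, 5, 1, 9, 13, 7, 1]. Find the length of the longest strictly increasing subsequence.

4

Let dp[i] be the length of the longest such subsequence ending at index i:
i:      1  2  3  4  5  6  7  8  9 10 11 12
a[i]:  13 12  1 11 11 14  5  1  9 13  7  1
dp:     1  1  1  2  2  3  2  1  3  4  3  1
Maximum dp value is 4.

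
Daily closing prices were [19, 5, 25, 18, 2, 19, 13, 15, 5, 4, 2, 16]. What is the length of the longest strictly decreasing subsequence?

Negate each value so 'decreasing' becomes 'increasing', then run patience tails on the negated sequence:
-19 → extends → [-19]
-5 → extends → [-19, -5]
-25 → replaces -19 → [-25, -5]
-18 → replaces -5 → [-25, -18]
-2 → extends → [-25, -18, -2]
-19 → replaces -18 → [-25, -19, -2]
-13 → replaces -2 → [-25, -19, -13]
-15 → replaces -13 → [-25, -19, -15]
-5 → extends → [-25, -19, -15, -5]
-4 → extends → [-25, -19, -15, -5, -4]
-2 → extends → [-25, -19, -15, -5, -4, -2]
-16 → replaces -15 → [-25, -19, -16, -5, -4, -2]
Six tails, so the longest strictly decreasing subsequence of the original has length 6.

6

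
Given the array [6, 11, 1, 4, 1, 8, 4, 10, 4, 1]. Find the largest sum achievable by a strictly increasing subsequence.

Let S[i] be the best sum of a strictly increasing subsequence ending at i:
i:      1  2  3  4  5  6  7  8  9 10
a[i]:   6 11  1  4  1  8  4 10  4  1
S:      6 17  1  5  1 14  5 24  5  1
Maximum is 24 (e.g. 6 + 8 + 10).

24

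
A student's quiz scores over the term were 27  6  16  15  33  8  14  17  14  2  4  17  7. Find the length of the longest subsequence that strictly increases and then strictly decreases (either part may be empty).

6

inc[i] = longest strictly increasing subsequence ending at i; dec[i] = longest strictly decreasing subsequence starting at i:
i:      1  2  3  4  5  6  7  8  9 10 11 12 13
a[i]:  27  6 16 15 33  8 14 17 14  2  4 17  7
inc:    1  1  2  2  3  2  3  4  3  1  2  4  3
dec:    5  2  4  3  4  2  2  3  2  1  1  2  1
Best peak at i=5 (value 33): inc=3, dec=4, length 3+4−1 = 6.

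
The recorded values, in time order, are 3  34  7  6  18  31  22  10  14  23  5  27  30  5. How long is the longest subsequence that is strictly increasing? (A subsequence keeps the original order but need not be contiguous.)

7

Track the smallest tail for each achievable length (strict):
3 → extends → [3]
34 → extends → [3, 34]
7 → replaces 34 → [3, 7]
6 → replaces 7 → [3, 6]
18 → extends → [3, 6, 18]
31 → extends → [3, 6, 18, 31]
22 → replaces 31 → [3, 6, 18, 22]
10 → replaces 18 → [3, 6, 10, 22]
14 → replaces 22 → [3, 6, 10, 14]
23 → extends → [3, 6, 10, 14, 23]
5 → replaces 6 → [3, 5, 10, 14, 23]
27 → extends → [3, 5, 10, 14, 23, 27]
30 → extends → [3, 5, 10, 14, 23, 27, 30]
5 → already a tail → [3, 5, 10, 14, 23, 27, 30]
Seven tails, so the longest strictly increasing subsequence has length 7 (e.g. 3, 7, 18, 22, 23, 27, 30).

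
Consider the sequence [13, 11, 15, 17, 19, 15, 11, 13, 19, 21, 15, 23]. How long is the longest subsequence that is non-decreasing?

7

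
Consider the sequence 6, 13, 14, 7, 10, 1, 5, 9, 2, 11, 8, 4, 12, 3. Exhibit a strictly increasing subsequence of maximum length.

Patience tails give the LIS length; then backtrack through the dp parents:
6 → extends → [6]
13 → extends → [6, 13]
14 → extends → [6, 13, 14]
7 → replaces 13 → [6, 7, 14]
10 → replaces 14 → [6, 7, 10]
1 → replaces 6 → [1, 7, 10]
5 → replaces 7 → [1, 5, 10]
9 → replaces 10 → [1, 5, 9]
2 → replaces 5 → [1, 2, 9]
11 → extends → [1, 2, 9, 11]
8 → replaces 9 → [1, 2, 8, 11]
4 → replaces 8 → [1, 2, 4, 11]
12 → extends → [1, 2, 4, 11, 12]
3 → replaces 4 → [1, 2, 3, 11, 12]
Length 5; one witness is 6, 7, 10, 11, 12.

6, 7, 10, 11, 12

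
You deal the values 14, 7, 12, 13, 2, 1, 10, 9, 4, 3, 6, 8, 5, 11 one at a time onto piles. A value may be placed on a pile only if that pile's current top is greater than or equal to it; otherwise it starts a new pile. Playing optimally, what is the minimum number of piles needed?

5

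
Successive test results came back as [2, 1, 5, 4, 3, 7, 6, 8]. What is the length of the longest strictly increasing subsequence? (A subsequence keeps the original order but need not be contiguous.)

Let dp[i] be the length of the longest such subsequence ending at index i:
i:     1 2 3 4 5 6 7 8
a[i]:  2 1 5 4 3 7 6 8
dp:    1 1 2 2 2 3 3 4
Maximum dp value is 4.

4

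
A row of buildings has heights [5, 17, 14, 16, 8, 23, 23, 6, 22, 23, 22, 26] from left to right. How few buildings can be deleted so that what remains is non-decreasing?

Fewest deletions = n − (longest non-decreasing subsequence).
Patience tails:
5 → extends → [5]
17 → extends → [5, 17]
14 → replaces 17 → [5, 14]
16 → extends → [5, 14, 16]
8 → replaces 14 → [5, 8, 16]
23 → extends → [5, 8, 16, 23]
23 → extends → [5, 8, 16, 23, 23]
6 → replaces 8 → [5, 6, 16, 23, 23]
22 → replaces 23 → [5, 6, 16, 22, 23]
23 → extends → [5, 6, 16, 22, 23, 23]
22 → replaces 23 → [5, 6, 16, 22, 22, 23]
26 → extends → [5, 6, 16, 22, 22, 23, 26]
Longest non-decreasing subsequence has length 7, so deletions = 12 − 7 = 5.

5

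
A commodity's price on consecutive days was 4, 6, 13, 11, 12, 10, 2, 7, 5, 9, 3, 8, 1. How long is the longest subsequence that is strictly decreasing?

7

Let dp[i] be the longest strictly decreasing subsequence ending at i:
i:      1  2  3  4  5  6  7  8  9 10 11 12 13
a[i]:   4  6 13 11 12 10  2  7  5  9  3  8  1
dp:     1  1  1  2  2  3  4  4  5  4  6  5  7
Maximum is 7.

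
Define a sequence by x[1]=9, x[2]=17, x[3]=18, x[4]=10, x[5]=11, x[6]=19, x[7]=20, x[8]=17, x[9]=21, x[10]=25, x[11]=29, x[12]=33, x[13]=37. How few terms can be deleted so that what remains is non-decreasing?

Fewest deletions = n − (longest non-decreasing subsequence).
i:      1  2  3  4  5  6  7  8  9 10 11 12 13
x[i]:   9 17 18 10 11 19 20 17 21 25 29 33 37
dp:     1  2  3  2  3  4  5  4  6  7  8  9 10
max dp = 10, so deletions = 13 − 10 = 3.

3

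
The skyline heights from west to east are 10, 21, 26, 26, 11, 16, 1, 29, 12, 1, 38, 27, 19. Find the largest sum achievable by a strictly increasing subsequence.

Let S[i] be the best sum of a strictly increasing subsequence ending at i:
i:       1   2   3   4   5   6   7   8   9  10  11  12  13
a[i]:   10  21  26  26  11  16   1  29  12   1  38  27  19
S:      10  31  57  57  21  37   1  86  33   1 124  84  56
Maximum is 124 (e.g. 10 + 21 + 26 + 29 + 38).

124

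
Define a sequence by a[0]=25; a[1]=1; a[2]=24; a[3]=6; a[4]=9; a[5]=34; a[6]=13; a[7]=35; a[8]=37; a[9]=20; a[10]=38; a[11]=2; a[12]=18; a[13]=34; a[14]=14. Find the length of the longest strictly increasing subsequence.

7

Track the smallest tail for each achievable length (strict):
25 → extends → [25]
1 → replaces 25 → [1]
24 → extends → [1, 24]
6 → replaces 24 → [1, 6]
9 → extends → [1, 6, 9]
34 → extends → [1, 6, 9, 34]
13 → replaces 34 → [1, 6, 9, 13]
35 → extends → [1, 6, 9, 13, 35]
37 → extends → [1, 6, 9, 13, 35, 37]
20 → replaces 35 → [1, 6, 9, 13, 20, 37]
38 → extends → [1, 6, 9, 13, 20, 37, 38]
2 → replaces 6 → [1, 2, 9, 13, 20, 37, 38]
18 → replaces 20 → [1, 2, 9, 13, 18, 37, 38]
34 → replaces 37 → [1, 2, 9, 13, 18, 34, 38]
14 → replaces 18 → [1, 2, 9, 13, 14, 34, 38]
Seven tails, so the longest strictly increasing subsequence has length 7 (e.g. 1, 6, 9, 34, 35, 37, 38).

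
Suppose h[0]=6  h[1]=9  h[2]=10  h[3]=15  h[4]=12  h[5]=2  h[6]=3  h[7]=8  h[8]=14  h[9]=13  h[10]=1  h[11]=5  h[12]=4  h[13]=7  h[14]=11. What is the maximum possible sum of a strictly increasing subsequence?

51

Let S[i] be the best sum of a strictly increasing subsequence ending at i:
i:      0  1  2  3  4  5  6  7  8  9 10 11 12 13 14
h[i]:   6  9 10 15 12  2  3  8 14 13  1  5  4  7 11
S:      6 15 25 40 37  2  5 14 51 50  1 10  9 17 36
Maximum is 51 (e.g. 6 + 9 + 10 + 12 + 14).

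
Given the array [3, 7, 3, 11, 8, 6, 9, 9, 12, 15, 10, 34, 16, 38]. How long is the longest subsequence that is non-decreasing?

9

Track the smallest tail for each achievable length (allowing ties):
3 → extends → [3]
7 → extends → [3, 7]
3 → replaces 7 → [3, 3]
11 → extends → [3, 3, 11]
8 → replaces 11 → [3, 3, 8]
6 → replaces 8 → [3, 3, 6]
9 → extends → [3, 3, 6, 9]
9 → extends → [3, 3, 6, 9, 9]
12 → extends → [3, 3, 6, 9, 9, 12]
15 → extends → [3, 3, 6, 9, 9, 12, 15]
10 → replaces 12 → [3, 3, 6, 9, 9, 10, 15]
34 → extends → [3, 3, 6, 9, 9, 10, 15, 34]
16 → replaces 34 → [3, 3, 6, 9, 9, 10, 15, 16]
38 → extends → [3, 3, 6, 9, 9, 10, 15, 16, 38]
Nine tails, so the longest non-decreasing subsequence has length 9 (e.g. 3, 7, 8, 9, 9, 12, 15, 34, 38).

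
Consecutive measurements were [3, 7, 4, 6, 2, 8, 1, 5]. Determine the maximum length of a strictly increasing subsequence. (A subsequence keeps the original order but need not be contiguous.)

Track the smallest tail for each achievable length (strict):
3 → extends → [3]
7 → extends → [3, 7]
4 → replaces 7 → [3, 4]
6 → extends → [3, 4, 6]
2 → replaces 3 → [2, 4, 6]
8 → extends → [2, 4, 6, 8]
1 → replaces 2 → [1, 4, 6, 8]
5 → replaces 6 → [1, 4, 5, 8]
Four tails, so the longest strictly increasing subsequence has length 4 (e.g. 3, 4, 6, 8).

4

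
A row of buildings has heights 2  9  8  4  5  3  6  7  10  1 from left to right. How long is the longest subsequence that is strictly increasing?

Let dp[i] be the length of the longest such subsequence ending at index i:
i:      1  2  3  4  5  6  7  8  9 10
a[i]:   2  9  8  4  5  3  6  7 10  1
dp:     1  2  2  2  3  2  4  5  6  1
Maximum dp value is 6.

6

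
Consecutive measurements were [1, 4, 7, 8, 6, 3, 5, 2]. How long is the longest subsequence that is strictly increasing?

4

Track the smallest tail for each achievable length (strict):
1 → extends → [1]
4 → extends → [1, 4]
7 → extends → [1, 4, 7]
8 → extends → [1, 4, 7, 8]
6 → replaces 7 → [1, 4, 6, 8]
3 → replaces 4 → [1, 3, 6, 8]
5 → replaces 6 → [1, 3, 5, 8]
2 → replaces 3 → [1, 2, 5, 8]
Four tails, so the longest strictly increasing subsequence has length 4 (e.g. 1, 4, 7, 8).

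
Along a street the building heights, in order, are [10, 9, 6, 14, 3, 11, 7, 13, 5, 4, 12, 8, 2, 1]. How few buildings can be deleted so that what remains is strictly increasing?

11

Fewest deletions = n − (longest strictly increasing subsequence).
Patience tails:
10 → extends → [10]
9 → replaces 10 → [9]
6 → replaces 9 → [6]
14 → extends → [6, 14]
3 → replaces 6 → [3, 14]
11 → replaces 14 → [3, 11]
7 → replaces 11 → [3, 7]
13 → extends → [3, 7, 13]
5 → replaces 7 → [3, 5, 13]
4 → replaces 5 → [3, 4, 13]
12 → replaces 13 → [3, 4, 12]
8 → replaces 12 → [3, 4, 8]
2 → replaces 3 → [2, 4, 8]
1 → replaces 2 → [1, 4, 8]
Longest strictly increasing subsequence has length 3, so deletions = 14 − 3 = 11.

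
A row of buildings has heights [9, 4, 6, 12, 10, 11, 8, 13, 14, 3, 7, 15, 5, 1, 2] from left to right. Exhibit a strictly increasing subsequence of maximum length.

4, 6, 10, 11, 13, 14, 15

Patience tails give the LIS length; then backtrack through the dp parents:
9 → extends → [9]
4 → replaces 9 → [4]
6 → extends → [4, 6]
12 → extends → [4, 6, 12]
10 → replaces 12 → [4, 6, 10]
11 → extends → [4, 6, 10, 11]
8 → replaces 10 → [4, 6, 8, 11]
13 → extends → [4, 6, 8, 11, 13]
14 → extends → [4, 6, 8, 11, 13, 14]
3 → replaces 4 → [3, 6, 8, 11, 13, 14]
7 → replaces 8 → [3, 6, 7, 11, 13, 14]
15 → extends → [3, 6, 7, 11, 13, 14, 15]
5 → replaces 6 → [3, 5, 7, 11, 13, 14, 15]
1 → replaces 3 → [1, 5, 7, 11, 13, 14, 15]
2 → replaces 5 → [1, 2, 7, 11, 13, 14, 15]
Length 7; one witness is 4, 6, 10, 11, 13, 14, 15.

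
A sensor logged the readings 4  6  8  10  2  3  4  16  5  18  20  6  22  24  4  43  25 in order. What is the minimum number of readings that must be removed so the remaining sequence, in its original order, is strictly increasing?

Fewest deletions = n − (longest strictly increasing subsequence).
Patience tails:
4 → extends → [4]
6 → extends → [4, 6]
8 → extends → [4, 6, 8]
10 → extends → [4, 6, 8, 10]
2 → replaces 4 → [2, 6, 8, 10]
3 → replaces 6 → [2, 3, 8, 10]
4 → replaces 8 → [2, 3, 4, 10]
16 → extends → [2, 3, 4, 10, 16]
5 → replaces 10 → [2, 3, 4, 5, 16]
18 → extends → [2, 3, 4, 5, 16, 18]
20 → extends → [2, 3, 4, 5, 16, 18, 20]
6 → replaces 16 → [2, 3, 4, 5, 6, 18, 20]
22 → extends → [2, 3, 4, 5, 6, 18, 20, 22]
24 → extends → [2, 3, 4, 5, 6, 18, 20, 22, 24]
4 → already a tail → [2, 3, 4, 5, 6, 18, 20, 22, 24]
43 → extends → [2, 3, 4, 5, 6, 18, 20, 22, 24, 43]
25 → replaces 43 → [2, 3, 4, 5, 6, 18, 20, 22, 24, 25]
Longest strictly increasing subsequence has length 10, so deletions = 17 − 10 = 7.

7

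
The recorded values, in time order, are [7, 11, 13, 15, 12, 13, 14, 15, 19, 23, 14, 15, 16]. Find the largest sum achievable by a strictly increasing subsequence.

114

Let S[i] be the best sum of a strictly increasing subsequence ending at i:
i:       1   2   3   4   5   6   7   8   9  10  11  12  13
a[i]:    7  11  13  15  12  13  14  15  19  23  14  15  16
S:       7  18  31  46  30  43  57  72  91 114  57  72  88
Maximum is 114 (e.g. 7 + 11 + 12 + 13 + 14 + 15 + 19 + 23).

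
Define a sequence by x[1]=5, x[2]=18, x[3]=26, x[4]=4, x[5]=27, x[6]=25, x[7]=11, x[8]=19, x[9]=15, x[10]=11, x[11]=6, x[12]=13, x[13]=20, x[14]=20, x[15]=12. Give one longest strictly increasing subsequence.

Patience tails give the LIS length; then backtrack through the dp parents:
5 → extends → [5]
18 → extends → [5, 18]
26 → extends → [5, 18, 26]
4 → replaces 5 → [4, 18, 26]
27 → extends → [4, 18, 26, 27]
25 → replaces 26 → [4, 18, 25, 27]
11 → replaces 18 → [4, 11, 25, 27]
19 → replaces 25 → [4, 11, 19, 27]
15 → replaces 19 → [4, 11, 15, 27]
11 → already a tail → [4, 11, 15, 27]
6 → replaces 11 → [4, 6, 15, 27]
13 → replaces 15 → [4, 6, 13, 27]
20 → replaces 27 → [4, 6, 13, 20]
20 → already a tail → [4, 6, 13, 20]
12 → replaces 13 → [4, 6, 12, 20]
Length 4; one witness is 5, 18, 26, 27.

5, 18, 26, 27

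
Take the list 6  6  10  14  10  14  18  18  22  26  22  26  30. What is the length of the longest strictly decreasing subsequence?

2

Negate each value so 'decreasing' becomes 'increasing', then run patience tails on the negated sequence:
-6 → extends → [-6]
-6 → already a tail → [-6]
-10 → replaces -6 → [-10]
-14 → replaces -10 → [-14]
-10 → extends → [-14, -10]
-14 → already a tail → [-14, -10]
-18 → replaces -14 → [-18, -10]
-18 → already a tail → [-18, -10]
-22 → replaces -18 → [-22, -10]
-26 → replaces -22 → [-26, -10]
-22 → replaces -10 → [-26, -22]
-26 → already a tail → [-26, -22]
-30 → replaces -26 → [-30, -22]
Two tails, so the longest strictly decreasing subsequence of the original has length 2.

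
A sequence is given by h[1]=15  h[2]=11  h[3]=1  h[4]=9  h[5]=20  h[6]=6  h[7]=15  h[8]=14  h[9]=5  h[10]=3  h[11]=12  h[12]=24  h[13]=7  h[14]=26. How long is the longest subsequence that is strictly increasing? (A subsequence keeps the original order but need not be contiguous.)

5

Let dp[i] be the length of the longest such subsequence ending at index i:
i:      1  2  3  4  5  6  7  8  9 10 11 12 13 14
h[i]:  15 11  1  9 20  6 15 14  5  3 12 24  7 26
dp:     1  1  1  2  3  2  3  3  2  2  3  4  3  5
Maximum dp value is 5.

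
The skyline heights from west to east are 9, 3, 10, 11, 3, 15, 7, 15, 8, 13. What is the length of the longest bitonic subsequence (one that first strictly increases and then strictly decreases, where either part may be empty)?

5

inc[i] = longest strictly increasing subsequence ending at i; dec[i] = longest strictly decreasing subsequence starting at i:
i:      1  2  3  4  5  6  7  8  9 10
a[i]:   9  3 10 11  3 15  7 15  8 13
inc:    1  1  2  3  1  4  2  4  3  4
dec:    2  1  2  2  1  2  1  2  1  1
Best peak at i=6 (value 15): inc=4, dec=2, length 4+2−1 = 5.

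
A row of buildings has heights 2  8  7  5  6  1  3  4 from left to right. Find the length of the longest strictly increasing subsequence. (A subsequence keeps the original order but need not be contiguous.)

3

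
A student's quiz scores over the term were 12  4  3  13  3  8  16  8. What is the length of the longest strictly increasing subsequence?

3

Track the smallest tail for each achievable length (strict):
12 → extends → [12]
4 → replaces 12 → [4]
3 → replaces 4 → [3]
13 → extends → [3, 13]
3 → already a tail → [3, 13]
8 → replaces 13 → [3, 8]
16 → extends → [3, 8, 16]
8 → already a tail → [3, 8, 16]
Three tails, so the longest strictly increasing subsequence has length 3 (e.g. 12, 13, 16).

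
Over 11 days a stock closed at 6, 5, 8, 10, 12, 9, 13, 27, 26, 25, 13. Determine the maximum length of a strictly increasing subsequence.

6

Track the smallest tail for each achievable length (strict):
6 → extends → [6]
5 → replaces 6 → [5]
8 → extends → [5, 8]
10 → extends → [5, 8, 10]
12 → extends → [5, 8, 10, 12]
9 → replaces 10 → [5, 8, 9, 12]
13 → extends → [5, 8, 9, 12, 13]
27 → extends → [5, 8, 9, 12, 13, 27]
26 → replaces 27 → [5, 8, 9, 12, 13, 26]
25 → replaces 26 → [5, 8, 9, 12, 13, 25]
13 → already a tail → [5, 8, 9, 12, 13, 25]
Six tails, so the longest strictly increasing subsequence has length 6 (e.g. 6, 8, 10, 12, 13, 27).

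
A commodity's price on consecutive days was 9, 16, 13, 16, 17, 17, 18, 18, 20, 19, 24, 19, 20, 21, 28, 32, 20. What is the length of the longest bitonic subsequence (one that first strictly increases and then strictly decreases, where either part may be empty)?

11

inc[i] = longest strictly increasing subsequence ending at i; dec[i] = longest strictly decreasing subsequence starting at i:
i:      1  2  3  4  5  6  7  8  9 10 11 12 13 14 15 16 17
a[i]:   9 16 13 16 17 17 18 18 20 19 24 19 20 21 28 32 20
inc:    1  2  2  3  4  4  5  5  6  6  7  6  7  8  9 10  7
dec:    1  2  1  1  1  1  1  1  2  1  3  1  1  2  2  2  1
Best peak at i=16 (value 32): inc=10, dec=2, length 10+2−1 = 11.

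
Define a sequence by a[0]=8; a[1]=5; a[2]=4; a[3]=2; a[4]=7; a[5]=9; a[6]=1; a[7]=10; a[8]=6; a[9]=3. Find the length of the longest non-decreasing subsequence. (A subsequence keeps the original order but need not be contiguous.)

4

Track the smallest tail for each achievable length (allowing ties):
8 → extends → [8]
5 → replaces 8 → [5]
4 → replaces 5 → [4]
2 → replaces 4 → [2]
7 → extends → [2, 7]
9 → extends → [2, 7, 9]
1 → replaces 2 → [1, 7, 9]
10 → extends → [1, 7, 9, 10]
6 → replaces 7 → [1, 6, 9, 10]
3 → replaces 6 → [1, 3, 9, 10]
Four tails, so the longest non-decreasing subsequence has length 4 (e.g. 5, 7, 9, 10).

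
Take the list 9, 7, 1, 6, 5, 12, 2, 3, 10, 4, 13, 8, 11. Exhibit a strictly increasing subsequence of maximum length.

Patience tails give the LIS length; then backtrack through the dp parents:
9 → extends → [9]
7 → replaces 9 → [7]
1 → replaces 7 → [1]
6 → extends → [1, 6]
5 → replaces 6 → [1, 5]
12 → extends → [1, 5, 12]
2 → replaces 5 → [1, 2, 12]
3 → replaces 12 → [1, 2, 3]
10 → extends → [1, 2, 3, 10]
4 → replaces 10 → [1, 2, 3, 4]
13 → extends → [1, 2, 3, 4, 13]
8 → replaces 13 → [1, 2, 3, 4, 8]
11 → extends → [1, 2, 3, 4, 8, 11]
Length 6; one witness is 1, 2, 3, 4, 8, 11.

1, 2, 3, 4, 8, 11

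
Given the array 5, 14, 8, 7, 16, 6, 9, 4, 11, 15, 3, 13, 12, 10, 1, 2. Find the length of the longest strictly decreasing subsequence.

7

Negate each value so 'decreasing' becomes 'increasing', then run patience tails on the negated sequence:
-5 → extends → [-5]
-14 → replaces -5 → [-14]
-8 → extends → [-14, -8]
-7 → extends → [-14, -8, -7]
-16 → replaces -14 → [-16, -8, -7]
-6 → extends → [-16, -8, -7, -6]
-9 → replaces -8 → [-16, -9, -7, -6]
-4 → extends → [-16, -9, -7, -6, -4]
-11 → replaces -9 → [-16, -11, -7, -6, -4]
-15 → replaces -11 → [-16, -15, -7, -6, -4]
-3 → extends → [-16, -15, -7, -6, -4, -3]
-13 → replaces -7 → [-16, -15, -13, -6, -4, -3]
-12 → replaces -6 → [-16, -15, -13, -12, -4, -3]
-10 → replaces -4 → [-16, -15, -13, -12, -10, -3]
-1 → extends → [-16, -15, -13, -12, -10, -3, -1]
-2 → replaces -1 → [-16, -15, -13, -12, -10, -3, -2]
Seven tails, so the longest strictly decreasing subsequence of the original has length 7.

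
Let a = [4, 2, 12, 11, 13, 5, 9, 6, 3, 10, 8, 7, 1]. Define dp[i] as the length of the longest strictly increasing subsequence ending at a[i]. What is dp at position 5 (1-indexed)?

3

dp[i] = 1 + max{dp[j] : j<i, a[j]<a[i]} (or 1 if no such j):
i:      1  2  3  4  5  6  7  8  9 10 11 12 13
a[i]:   4  2 12 11 13  5  9  6  3 10  8  7  1
dp:     1  1  2  2  3  2  3  3  2  4  4  4  1
At index 5 the value is 3.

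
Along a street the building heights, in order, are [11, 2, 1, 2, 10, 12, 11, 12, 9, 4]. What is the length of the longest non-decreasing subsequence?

Let dp[i] be the length of the longest such subsequence ending at index i:
i:      1  2  3  4  5  6  7  8  9 10
a[i]:  11  2  1  2 10 12 11 12  9  4
dp:     1  1  1  2  3  4  4  5  3  3
Maximum dp value is 5.

5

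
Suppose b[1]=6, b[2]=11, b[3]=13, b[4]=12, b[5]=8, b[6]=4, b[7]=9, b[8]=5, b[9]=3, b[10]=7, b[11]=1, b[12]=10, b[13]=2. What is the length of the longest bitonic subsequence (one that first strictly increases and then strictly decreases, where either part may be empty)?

8

inc[i] = longest strictly increasing subsequence ending at i; dec[i] = longest strictly decreasing subsequence starting at i:
i:      1  2  3  4  5  6  7  8  9 10 11 12 13
b[i]:   6 11 13 12  8  4  9  5  3  7  1 10  2
inc:    1  2  3  3  2  1  3  2  1  3  1  4  2
dec:    4  5  6  5  4  3  4  3  2  2  1  2  1
Best peak at i=3 (value 13): inc=3, dec=6, length 3+6−1 = 8.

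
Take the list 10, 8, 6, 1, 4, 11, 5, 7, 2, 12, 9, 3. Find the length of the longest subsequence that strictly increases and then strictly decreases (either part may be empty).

7

inc[i] = longest strictly increasing subsequence ending at i; dec[i] = longest strictly decreasing subsequence starting at i:
i:      1  2  3  4  5  6  7  8  9 10 11 12
a[i]:  10  8  6  1  4 11  5  7  2 12  9  3
inc:    1  1  1  1  2  3  3  4  2  5  5  3
dec:    5  4  3  1  2  3  2  2  1  3  2  1
Best peak at i=10 (value 12): inc=5, dec=3, length 5+3−1 = 7.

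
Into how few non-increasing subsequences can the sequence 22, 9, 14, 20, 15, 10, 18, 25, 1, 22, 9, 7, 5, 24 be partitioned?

Place each on the leftmost legal pile:
22 → new pile 1 (tops now [22])
9 → pile 1 (tops now [9])
14 → new pile 2 (tops now [9, 14])
20 → new pile 3 (tops now [9, 14, 20])
15 → pile 3 (tops now [9, 14, 15])
10 → pile 2 (tops now [9, 10, 15])
18 → new pile 4 (tops now [9, 10, 15, 18])
25 → new pile 5 (tops now [9, 10, 15, 18, 25])
1 → pile 1 (tops now [1, 10, 15, 18, 25])
22 → pile 5 (tops now [1, 10, 15, 18, 22])
9 → pile 2 (tops now [1, 9, 15, 18, 22])
7 → pile 2 (tops now [1, 7, 15, 18, 22])
5 → pile 2 (tops now [1, 5, 15, 18, 22])
24 → new pile 6 (tops now [1, 5, 15, 18, 22, 24])
Six piles.

6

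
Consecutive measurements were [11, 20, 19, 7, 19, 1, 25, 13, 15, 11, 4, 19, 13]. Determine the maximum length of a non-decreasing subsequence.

Track the smallest tail for each achievable length (allowing ties):
11 → extends → [11]
20 → extends → [11, 20]
19 → replaces 20 → [11, 19]
7 → replaces 11 → [7, 19]
19 → extends → [7, 19, 19]
1 → replaces 7 → [1, 19, 19]
25 → extends → [1, 19, 19, 25]
13 → replaces 19 → [1, 13, 19, 25]
15 → replaces 19 → [1, 13, 15, 25]
11 → replaces 13 → [1, 11, 15, 25]
4 → replaces 11 → [1, 4, 15, 25]
19 → replaces 25 → [1, 4, 15, 19]
13 → replaces 15 → [1, 4, 13, 19]
Four tails, so the longest non-decreasing subsequence has length 4 (e.g. 11, 19, 19, 25).

4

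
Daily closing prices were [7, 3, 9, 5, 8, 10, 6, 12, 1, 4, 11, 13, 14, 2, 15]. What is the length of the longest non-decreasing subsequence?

8

Track the smallest tail for each achievable length (allowing ties):
7 → extends → [7]
3 → replaces 7 → [3]
9 → extends → [3, 9]
5 → replaces 9 → [3, 5]
8 → extends → [3, 5, 8]
10 → extends → [3, 5, 8, 10]
6 → replaces 8 → [3, 5, 6, 10]
12 → extends → [3, 5, 6, 10, 12]
1 → replaces 3 → [1, 5, 6, 10, 12]
4 → replaces 5 → [1, 4, 6, 10, 12]
11 → replaces 12 → [1, 4, 6, 10, 11]
13 → extends → [1, 4, 6, 10, 11, 13]
14 → extends → [1, 4, 6, 10, 11, 13, 14]
2 → replaces 4 → [1, 2, 6, 10, 11, 13, 14]
15 → extends → [1, 2, 6, 10, 11, 13, 14, 15]
Eight tails, so the longest non-decreasing subsequence has length 8 (e.g. 3, 5, 8, 10, 12, 13, 14, 15).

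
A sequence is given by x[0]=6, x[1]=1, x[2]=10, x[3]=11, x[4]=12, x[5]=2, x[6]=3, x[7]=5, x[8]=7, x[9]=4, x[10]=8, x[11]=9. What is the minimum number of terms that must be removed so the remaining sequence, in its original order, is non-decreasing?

Fewest deletions = n − (longest non-decreasing subsequence).
Patience tails:
6 → extends → [6]
1 → replaces 6 → [1]
10 → extends → [1, 10]
11 → extends → [1, 10, 11]
12 → extends → [1, 10, 11, 12]
2 → replaces 10 → [1, 2, 11, 12]
3 → replaces 11 → [1, 2, 3, 12]
5 → replaces 12 → [1, 2, 3, 5]
7 → extends → [1, 2, 3, 5, 7]
4 → replaces 5 → [1, 2, 3, 4, 7]
8 → extends → [1, 2, 3, 4, 7, 8]
9 → extends → [1, 2, 3, 4, 7, 8, 9]
Longest non-decreasing subsequence has length 7, so deletions = 12 − 7 = 5.

5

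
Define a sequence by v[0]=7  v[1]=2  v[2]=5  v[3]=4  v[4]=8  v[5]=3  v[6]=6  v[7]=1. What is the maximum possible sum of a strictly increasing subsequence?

15

Let S[i] be the best sum of a strictly increasing subsequence ending at i:
i:      0  1  2  3  4  5  6  7
v[i]:   7  2  5  4  8  3  6  1
S:      7  2  7  6 15  5 13  1
Maximum is 15 (e.g. 2 + 5 + 8).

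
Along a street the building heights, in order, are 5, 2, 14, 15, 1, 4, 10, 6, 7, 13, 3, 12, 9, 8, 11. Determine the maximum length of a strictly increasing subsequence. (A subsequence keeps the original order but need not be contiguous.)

6

Track the smallest tail for each achievable length (strict):
5 → extends → [5]
2 → replaces 5 → [2]
14 → extends → [2, 14]
15 → extends → [2, 14, 15]
1 → replaces 2 → [1, 14, 15]
4 → replaces 14 → [1, 4, 15]
10 → replaces 15 → [1, 4, 10]
6 → replaces 10 → [1, 4, 6]
7 → extends → [1, 4, 6, 7]
13 → extends → [1, 4, 6, 7, 13]
3 → replaces 4 → [1, 3, 6, 7, 13]
12 → replaces 13 → [1, 3, 6, 7, 12]
9 → replaces 12 → [1, 3, 6, 7, 9]
8 → replaces 9 → [1, 3, 6, 7, 8]
11 → extends → [1, 3, 6, 7, 8, 11]
Six tails, so the longest strictly increasing subsequence has length 6 (e.g. 2, 4, 6, 7, 9, 11).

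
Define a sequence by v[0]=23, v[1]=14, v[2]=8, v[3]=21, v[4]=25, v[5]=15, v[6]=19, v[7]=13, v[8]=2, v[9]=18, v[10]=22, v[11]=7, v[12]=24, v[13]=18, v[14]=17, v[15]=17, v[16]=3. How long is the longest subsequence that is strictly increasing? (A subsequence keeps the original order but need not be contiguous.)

Track the smallest tail for each achievable length (strict):
23 → extends → [23]
14 → replaces 23 → [14]
8 → replaces 14 → [8]
21 → extends → [8, 21]
25 → extends → [8, 21, 25]
15 → replaces 21 → [8, 15, 25]
19 → replaces 25 → [8, 15, 19]
13 → replaces 15 → [8, 13, 19]
2 → replaces 8 → [2, 13, 19]
18 → replaces 19 → [2, 13, 18]
22 → extends → [2, 13, 18, 22]
7 → replaces 13 → [2, 7, 18, 22]
24 → extends → [2, 7, 18, 22, 24]
18 → already a tail → [2, 7, 18, 22, 24]
17 → replaces 18 → [2, 7, 17, 22, 24]
17 → already a tail → [2, 7, 17, 22, 24]
3 → replaces 7 → [2, 3, 17, 22, 24]
Five tails, so the longest strictly increasing subsequence has length 5 (e.g. 14, 15, 19, 22, 24).

5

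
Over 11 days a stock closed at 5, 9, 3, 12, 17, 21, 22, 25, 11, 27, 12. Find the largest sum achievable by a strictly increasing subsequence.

Let S[i] be the best sum of a strictly increasing subsequence ending at i:
i:       1   2   3   4   5   6   7   8   9  10  11
a[i]:    5   9   3  12  17  21  22  25  11  27  12
S:       5  14   3  26  43  64  86 111  25 138  37
Maximum is 138 (e.g. 5 + 9 + 12 + 17 + 21 + 22 + 25 + 27).

138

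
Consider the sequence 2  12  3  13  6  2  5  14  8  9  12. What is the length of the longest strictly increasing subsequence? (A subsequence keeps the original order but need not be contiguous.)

6

Track the smallest tail for each achievable length (strict):
2 → extends → [2]
12 → extends → [2, 12]
3 → replaces 12 → [2, 3]
13 → extends → [2, 3, 13]
6 → replaces 13 → [2, 3, 6]
2 → already a tail → [2, 3, 6]
5 → replaces 6 → [2, 3, 5]
14 → extends → [2, 3, 5, 14]
8 → replaces 14 → [2, 3, 5, 8]
9 → extends → [2, 3, 5, 8, 9]
12 → extends → [2, 3, 5, 8, 9, 12]
Six tails, so the longest strictly increasing subsequence has length 6 (e.g. 2, 3, 6, 8, 9, 12).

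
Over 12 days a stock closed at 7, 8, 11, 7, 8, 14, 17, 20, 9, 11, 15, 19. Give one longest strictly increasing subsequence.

7, 8, 11, 14, 17, 20

Patience tails give the LIS length; then backtrack through the dp parents:
7 → extends → [7]
8 → extends → [7, 8]
11 → extends → [7, 8, 11]
7 → already a tail → [7, 8, 11]
8 → already a tail → [7, 8, 11]
14 → extends → [7, 8, 11, 14]
17 → extends → [7, 8, 11, 14, 17]
20 → extends → [7, 8, 11, 14, 17, 20]
9 → replaces 11 → [7, 8, 9, 14, 17, 20]
11 → replaces 14 → [7, 8, 9, 11, 17, 20]
15 → replaces 17 → [7, 8, 9, 11, 15, 20]
19 → replaces 20 → [7, 8, 9, 11, 15, 19]
Length 6; one witness is 7, 8, 11, 14, 17, 20.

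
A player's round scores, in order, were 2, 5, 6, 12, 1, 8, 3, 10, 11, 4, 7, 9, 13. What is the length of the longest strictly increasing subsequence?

7

Let dp[i] be the length of the longest such subsequence ending at index i:
i:      1  2  3  4  5  6  7  8  9 10 11 12 13
a[i]:   2  5  6 12  1  8  3 10 11  4  7  9 13
dp:     1  2  3  4  1  4  2  5  6  3  4  5  7
Maximum dp value is 7.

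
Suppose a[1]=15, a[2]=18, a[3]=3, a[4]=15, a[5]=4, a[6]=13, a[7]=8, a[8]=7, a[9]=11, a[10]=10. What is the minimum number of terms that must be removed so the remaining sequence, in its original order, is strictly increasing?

Fewest deletions = n − (longest strictly increasing subsequence).
Patience tails:
15 → extends → [15]
18 → extends → [15, 18]
3 → replaces 15 → [3, 18]
15 → replaces 18 → [3, 15]
4 → replaces 15 → [3, 4]
13 → extends → [3, 4, 13]
8 → replaces 13 → [3, 4, 8]
7 → replaces 8 → [3, 4, 7]
11 → extends → [3, 4, 7, 11]
10 → replaces 11 → [3, 4, 7, 10]
Longest strictly increasing subsequence has length 4, so deletions = 10 − 4 = 6.

6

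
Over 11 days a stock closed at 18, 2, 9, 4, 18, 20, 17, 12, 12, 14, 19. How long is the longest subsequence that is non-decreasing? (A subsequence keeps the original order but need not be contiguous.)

6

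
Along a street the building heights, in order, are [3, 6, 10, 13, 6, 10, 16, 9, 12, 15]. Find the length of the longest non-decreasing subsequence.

6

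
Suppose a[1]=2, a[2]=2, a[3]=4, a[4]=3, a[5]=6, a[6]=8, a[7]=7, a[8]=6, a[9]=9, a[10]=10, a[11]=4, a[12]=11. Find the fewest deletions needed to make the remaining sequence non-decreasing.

4

Fewest deletions = n − (longest non-decreasing subsequence).
i:      1  2  3  4  5  6  7  8  9 10 11 12
a[i]:   2  2  4  3  6  8  7  6  9 10  4 11
dp:     1  2  3  3  4  5  5  5  6  7  4  8
max dp = 8, so deletions = 12 − 8 = 4.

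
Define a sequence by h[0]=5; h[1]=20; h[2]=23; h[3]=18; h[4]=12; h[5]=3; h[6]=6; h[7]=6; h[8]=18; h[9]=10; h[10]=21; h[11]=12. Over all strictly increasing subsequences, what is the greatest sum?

56

Let S[i] be the best sum of a strictly increasing subsequence ending at i:
i:      0  1  2  3  4  5  6  7  8  9 10 11
h[i]:   5 20 23 18 12  3  6  6 18 10 21 12
S:      5 25 48 23 17  3 11 11 35 21 56 33
Maximum is 56 (e.g. 5 + 12 + 18 + 21).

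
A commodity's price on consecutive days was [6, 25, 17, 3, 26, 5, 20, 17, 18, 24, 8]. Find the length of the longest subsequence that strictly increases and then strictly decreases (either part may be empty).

6

inc[i] = longest strictly increasing subsequence ending at i; dec[i] = longest strictly decreasing subsequence starting at i:
i:      1  2  3  4  5  6  7  8  9 10 11
a[i]:   6 25 17  3 26  5 20 17 18 24  8
inc:    1  2  2  1  3  2  3  3  4  5  3
dec:    2  4  2  1  4  1  3  2  2  2  1
Best peak at i=5 (value 26): inc=3, dec=4, length 3+4−1 = 6.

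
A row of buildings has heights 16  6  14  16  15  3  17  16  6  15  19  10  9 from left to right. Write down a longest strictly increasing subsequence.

6, 14, 16, 17, 19

Patience tails give the LIS length; then backtrack through the dp parents:
16 → extends → [16]
6 → replaces 16 → [6]
14 → extends → [6, 14]
16 → extends → [6, 14, 16]
15 → replaces 16 → [6, 14, 15]
3 → replaces 6 → [3, 14, 15]
17 → extends → [3, 14, 15, 17]
16 → replaces 17 → [3, 14, 15, 16]
6 → replaces 14 → [3, 6, 15, 16]
15 → already a tail → [3, 6, 15, 16]
19 → extends → [3, 6, 15, 16, 19]
10 → replaces 15 → [3, 6, 10, 16, 19]
9 → replaces 10 → [3, 6, 9, 16, 19]
Length 5; one witness is 6, 14, 16, 17, 19.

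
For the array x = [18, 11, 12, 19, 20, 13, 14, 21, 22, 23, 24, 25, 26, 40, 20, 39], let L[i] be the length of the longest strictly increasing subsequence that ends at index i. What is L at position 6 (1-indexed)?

dp[i] = 1 + max{dp[j] : j<i, x[j]<x[i]} (or 1 if no such j):
i:      1  2  3  4  5  6  7  8  9 10 11 12 13 14 15 16
x[i]:  18 11 12 19 20 13 14 21 22 23 24 25 26 40 20 39
dp:     1  1  2  3  4  3  4  5  6  7  8  9 10 11  5 11
At index 6 the value is 3.

3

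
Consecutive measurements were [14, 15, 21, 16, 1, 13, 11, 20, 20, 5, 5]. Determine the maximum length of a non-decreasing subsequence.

Track the smallest tail for each achievable length (allowing ties):
14 → extends → [14]
15 → extends → [14, 15]
21 → extends → [14, 15, 21]
16 → replaces 21 → [14, 15, 16]
1 → replaces 14 → [1, 15, 16]
13 → replaces 15 → [1, 13, 16]
11 → replaces 13 → [1, 11, 16]
20 → extends → [1, 11, 16, 20]
20 → extends → [1, 11, 16, 20, 20]
5 → replaces 11 → [1, 5, 16, 20, 20]
5 → replaces 16 → [1, 5, 5, 20, 20]
Five tails, so the longest non-decreasing subsequence has length 5 (e.g. 14, 15, 16, 20, 20).

5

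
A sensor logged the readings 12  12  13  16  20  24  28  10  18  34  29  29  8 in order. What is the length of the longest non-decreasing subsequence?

Let dp[i] be the length of the longest such subsequence ending at index i:
i:      1  2  3  4  5  6  7  8  9 10 11 12 13
a[i]:  12 12 13 16 20 24 28 10 18 34 29 29  8
dp:     1  2  3  4  5  6  7  1  5  8  8  9  1
Maximum dp value is 9.

9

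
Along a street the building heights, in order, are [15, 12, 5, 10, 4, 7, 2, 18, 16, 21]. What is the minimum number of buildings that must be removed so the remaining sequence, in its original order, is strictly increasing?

6

Fewest deletions = n − (longest strictly increasing subsequence).
i:      1  2  3  4  5  6  7  8  9 10
a[i]:  15 12  5 10  4  7  2 18 16 21
dp:     1  1  1  2  1  2  1  3  3  4
max dp = 4, so deletions = 10 − 4 = 6.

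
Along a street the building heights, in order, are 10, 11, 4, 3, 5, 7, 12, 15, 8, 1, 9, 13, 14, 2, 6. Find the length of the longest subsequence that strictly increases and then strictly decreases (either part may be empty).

8

inc[i] = longest strictly increasing subsequence ending at i; dec[i] = longest strictly decreasing subsequence starting at i:
i:      1  2  3  4  5  6  7  8  9 10 11 12 13 14 15
a[i]:  10 11  4  3  5  7 12 15  8  1  9 13 14  2  6
inc:    1  2  1  1  2  3  4  5  4  1  5  6  7  2  3
dec:    4  4  3  2  2  2  3  3  2  1  2  2  2  1  1
Best peak at i=13 (value 14): inc=7, dec=2, length 7+2−1 = 8.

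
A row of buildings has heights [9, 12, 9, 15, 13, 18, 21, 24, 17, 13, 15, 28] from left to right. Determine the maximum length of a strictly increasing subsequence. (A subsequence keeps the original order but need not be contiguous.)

7

Let dp[i] be the length of the longest such subsequence ending at index i:
i:      1  2  3  4  5  6  7  8  9 10 11 12
a[i]:   9 12  9 15 13 18 21 24 17 13 15 28
dp:     1  2  1  3  3  4  5  6  4  3  4  7
Maximum dp value is 7.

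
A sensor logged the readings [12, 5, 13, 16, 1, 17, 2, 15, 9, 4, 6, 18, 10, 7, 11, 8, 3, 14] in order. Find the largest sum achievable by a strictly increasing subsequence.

76

Let S[i] be the best sum of a strictly increasing subsequence ending at i:
i:      1  2  3  4  5  6  7  8  9 10 11 12 13 14 15 16 17 18
a[i]:  12  5 13 16  1 17  2 15  9  4  6 18 10  7 11  8  3 14
S:     12  5 25 41  1 58  3 40 14  7 13 76 24 20 35 28  6 49
Maximum is 76 (e.g. 12 + 13 + 16 + 17 + 18).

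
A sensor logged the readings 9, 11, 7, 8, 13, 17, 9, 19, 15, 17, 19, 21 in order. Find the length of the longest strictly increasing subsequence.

Track the smallest tail for each achievable length (strict):
9 → extends → [9]
11 → extends → [9, 11]
7 → replaces 9 → [7, 11]
8 → replaces 11 → [7, 8]
13 → extends → [7, 8, 13]
17 → extends → [7, 8, 13, 17]
9 → replaces 13 → [7, 8, 9, 17]
19 → extends → [7, 8, 9, 17, 19]
15 → replaces 17 → [7, 8, 9, 15, 19]
17 → replaces 19 → [7, 8, 9, 15, 17]
19 → extends → [7, 8, 9, 15, 17, 19]
21 → extends → [7, 8, 9, 15, 17, 19, 21]
Seven tails, so the longest strictly increasing subsequence has length 7 (e.g. 9, 11, 13, 15, 17, 19, 21).

7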